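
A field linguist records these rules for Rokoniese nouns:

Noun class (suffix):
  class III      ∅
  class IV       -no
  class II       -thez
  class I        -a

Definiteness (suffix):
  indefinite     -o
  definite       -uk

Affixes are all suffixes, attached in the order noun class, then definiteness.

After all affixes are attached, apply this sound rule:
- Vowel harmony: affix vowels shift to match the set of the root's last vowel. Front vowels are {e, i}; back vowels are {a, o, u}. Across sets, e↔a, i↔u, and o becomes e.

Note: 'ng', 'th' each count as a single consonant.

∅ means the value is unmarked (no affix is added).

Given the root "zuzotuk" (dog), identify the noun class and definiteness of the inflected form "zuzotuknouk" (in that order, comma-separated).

class IV, definite

Segment: zuzotuk-no-uk.
noun class: -no → class IV.
definiteness: -uk → definite.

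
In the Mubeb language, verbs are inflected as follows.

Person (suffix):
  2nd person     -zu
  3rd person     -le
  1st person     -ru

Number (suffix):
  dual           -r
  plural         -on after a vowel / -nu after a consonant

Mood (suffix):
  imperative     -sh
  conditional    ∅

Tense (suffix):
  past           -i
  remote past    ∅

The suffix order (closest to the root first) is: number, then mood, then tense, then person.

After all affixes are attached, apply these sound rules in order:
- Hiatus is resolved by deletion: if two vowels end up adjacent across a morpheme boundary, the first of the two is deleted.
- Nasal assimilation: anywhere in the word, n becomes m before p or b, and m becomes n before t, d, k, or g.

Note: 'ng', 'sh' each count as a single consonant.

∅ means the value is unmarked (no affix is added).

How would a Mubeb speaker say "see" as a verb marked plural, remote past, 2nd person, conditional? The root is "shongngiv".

Attach number plural -nu (after consonant 'v') → shongngivnu.
mood = conditional: zero marking, form stays shongngivnu.
tense = remote past: zero marking, form stays shongngivnu.
Attach person 2nd person -zu → shongngivnuzu.
Vowel deletion: no change.
Nasal assimilation: no change.

shongngivnuzu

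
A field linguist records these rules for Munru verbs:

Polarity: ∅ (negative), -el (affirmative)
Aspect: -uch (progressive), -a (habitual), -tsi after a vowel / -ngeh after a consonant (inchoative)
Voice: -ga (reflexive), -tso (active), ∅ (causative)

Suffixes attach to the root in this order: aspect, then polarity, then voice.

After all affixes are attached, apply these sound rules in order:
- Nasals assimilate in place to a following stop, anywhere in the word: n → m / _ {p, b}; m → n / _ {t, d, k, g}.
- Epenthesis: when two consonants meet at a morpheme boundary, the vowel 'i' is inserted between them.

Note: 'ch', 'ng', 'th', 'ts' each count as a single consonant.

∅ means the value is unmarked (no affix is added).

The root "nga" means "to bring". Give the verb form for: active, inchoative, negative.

ngatsitso

Attach aspect inchoative -tsi (after vowel 'a') → ngatsi.
polarity = negative: zero marking, form stays ngatsi.
Attach voice active -tso → ngatsitso.
Nasal assimilation: no change.
Epenthesis: no change.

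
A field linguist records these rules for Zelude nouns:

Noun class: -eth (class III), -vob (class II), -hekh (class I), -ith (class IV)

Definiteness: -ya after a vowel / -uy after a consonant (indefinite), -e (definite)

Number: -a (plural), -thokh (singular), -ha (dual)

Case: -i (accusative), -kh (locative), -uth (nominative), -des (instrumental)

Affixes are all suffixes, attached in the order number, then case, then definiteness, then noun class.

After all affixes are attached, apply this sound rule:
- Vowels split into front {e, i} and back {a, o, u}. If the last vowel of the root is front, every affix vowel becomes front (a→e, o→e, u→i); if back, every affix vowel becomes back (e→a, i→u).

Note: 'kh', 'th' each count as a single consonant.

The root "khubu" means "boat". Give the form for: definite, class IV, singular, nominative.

Attach number singular -thokh → khubuthokh.
Attach case nominative -uth → khubuthokhuth.
Attach definiteness definite -e → khubuthokhuthe.
Attach noun class class IV -ith → khubuthokhutheith.
Apply vowel harmony: khubuthokhutheith → khubuthokhuthauth.

khubuthokhuthauth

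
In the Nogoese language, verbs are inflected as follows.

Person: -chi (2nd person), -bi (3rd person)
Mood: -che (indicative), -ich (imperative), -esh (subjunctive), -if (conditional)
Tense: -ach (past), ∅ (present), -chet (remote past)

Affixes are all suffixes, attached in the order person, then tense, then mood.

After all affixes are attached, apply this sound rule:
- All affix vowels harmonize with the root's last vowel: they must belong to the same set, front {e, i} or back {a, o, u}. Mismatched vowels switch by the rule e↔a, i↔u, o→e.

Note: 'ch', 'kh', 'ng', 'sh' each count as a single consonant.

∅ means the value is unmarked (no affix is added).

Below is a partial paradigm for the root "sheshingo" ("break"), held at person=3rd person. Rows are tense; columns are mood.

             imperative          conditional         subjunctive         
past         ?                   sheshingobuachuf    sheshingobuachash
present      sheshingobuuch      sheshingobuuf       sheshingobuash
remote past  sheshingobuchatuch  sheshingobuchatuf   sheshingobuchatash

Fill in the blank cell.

sheshingobuachuch

Attach person 3rd person -bi → sheshingobi.
Attach tense past -ach → sheshingobiach.
Attach mood imperative -ich → sheshingobiachich.
Apply vowel harmony: sheshingobiachich → sheshingobuachuch.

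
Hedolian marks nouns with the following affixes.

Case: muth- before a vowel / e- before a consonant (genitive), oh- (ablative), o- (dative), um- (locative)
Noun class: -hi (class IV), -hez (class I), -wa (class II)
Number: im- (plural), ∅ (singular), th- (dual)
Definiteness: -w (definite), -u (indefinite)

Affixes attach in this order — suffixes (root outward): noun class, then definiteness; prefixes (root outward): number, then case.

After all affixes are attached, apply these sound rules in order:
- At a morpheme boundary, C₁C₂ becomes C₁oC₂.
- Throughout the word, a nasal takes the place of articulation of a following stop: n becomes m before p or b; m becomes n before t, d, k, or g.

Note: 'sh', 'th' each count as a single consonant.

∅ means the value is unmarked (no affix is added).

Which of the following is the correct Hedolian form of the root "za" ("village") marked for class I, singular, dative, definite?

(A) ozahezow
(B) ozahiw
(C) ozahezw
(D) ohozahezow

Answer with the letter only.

A

number = singular: zero marking, form stays za.
Attach noun class class I -hez → zahez.
Attach case dative o- → ozahez.
Attach definiteness definite -w → ozahezw.
Apply epenthesis: ozahezw → ozahezow.
Nasal assimilation: no change.
So the correct form is ozahezow, option (A).
(C) ozahezw is wrong: it fails to apply the sound rule(s).
(B) ozahiw is wrong: it uses class IV instead of class I for noun class.
(D) ohozahezow is wrong: it uses ablative instead of dative for case.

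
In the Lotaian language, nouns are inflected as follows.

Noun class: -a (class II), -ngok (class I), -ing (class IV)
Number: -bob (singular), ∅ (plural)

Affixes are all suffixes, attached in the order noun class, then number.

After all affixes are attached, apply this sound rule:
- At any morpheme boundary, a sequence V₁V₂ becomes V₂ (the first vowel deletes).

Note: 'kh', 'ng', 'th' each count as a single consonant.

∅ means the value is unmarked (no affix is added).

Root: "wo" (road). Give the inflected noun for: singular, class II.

Attach noun class class II -a → woa.
Attach number singular -bob → woabob.
Apply vowel deletion: woabob → wabob.

wabob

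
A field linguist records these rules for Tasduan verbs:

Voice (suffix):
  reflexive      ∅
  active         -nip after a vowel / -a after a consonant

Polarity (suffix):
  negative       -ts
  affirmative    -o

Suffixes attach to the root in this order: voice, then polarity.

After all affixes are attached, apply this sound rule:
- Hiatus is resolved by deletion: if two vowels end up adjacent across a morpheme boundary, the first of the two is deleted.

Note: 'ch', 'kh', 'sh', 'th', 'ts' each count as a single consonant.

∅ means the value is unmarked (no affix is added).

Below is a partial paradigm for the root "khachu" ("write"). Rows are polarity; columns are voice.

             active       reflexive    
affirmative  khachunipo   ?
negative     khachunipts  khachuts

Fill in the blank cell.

khacho

voice = reflexive: zero marking, form stays khachu.
Attach polarity affirmative -o → khachuo.
Apply vowel deletion: khachuo → khacho.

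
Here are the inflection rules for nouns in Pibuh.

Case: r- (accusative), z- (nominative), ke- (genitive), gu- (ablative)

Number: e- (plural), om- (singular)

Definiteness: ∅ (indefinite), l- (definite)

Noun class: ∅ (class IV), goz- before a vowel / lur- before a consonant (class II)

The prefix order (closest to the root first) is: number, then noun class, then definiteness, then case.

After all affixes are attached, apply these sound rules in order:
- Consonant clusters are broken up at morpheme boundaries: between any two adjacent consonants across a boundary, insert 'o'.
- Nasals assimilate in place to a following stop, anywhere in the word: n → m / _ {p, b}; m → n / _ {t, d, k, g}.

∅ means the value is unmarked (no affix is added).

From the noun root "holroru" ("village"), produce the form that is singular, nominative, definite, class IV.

Attach number singular om- → omholroru.
noun class = class IV: zero marking, form stays omholroru.
Attach definiteness definite l- → lomholroru.
Attach case nominative z- → zlomholroru.
Apply epenthesis: zlomholroru → zolomoholroru.
Nasal assimilation: no change.

zolomoholroru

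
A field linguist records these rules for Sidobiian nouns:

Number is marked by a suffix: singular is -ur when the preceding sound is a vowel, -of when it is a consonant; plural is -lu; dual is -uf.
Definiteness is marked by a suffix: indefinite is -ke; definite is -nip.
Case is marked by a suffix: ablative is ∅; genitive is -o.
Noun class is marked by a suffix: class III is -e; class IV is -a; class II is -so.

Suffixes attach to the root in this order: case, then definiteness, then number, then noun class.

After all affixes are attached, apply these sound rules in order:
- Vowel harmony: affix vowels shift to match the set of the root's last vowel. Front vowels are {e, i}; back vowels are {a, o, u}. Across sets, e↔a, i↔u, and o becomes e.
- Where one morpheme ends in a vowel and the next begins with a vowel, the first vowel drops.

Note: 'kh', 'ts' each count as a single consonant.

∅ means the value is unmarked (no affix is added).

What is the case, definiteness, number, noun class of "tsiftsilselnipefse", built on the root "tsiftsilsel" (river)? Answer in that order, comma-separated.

ablative, definite, singular, class II

Segment: tsiftsilsel-nip-of-so.
case: ∅ → ablative.
definiteness: -nip → definite.
number: -ur/of → singular.
noun class: -so → class II.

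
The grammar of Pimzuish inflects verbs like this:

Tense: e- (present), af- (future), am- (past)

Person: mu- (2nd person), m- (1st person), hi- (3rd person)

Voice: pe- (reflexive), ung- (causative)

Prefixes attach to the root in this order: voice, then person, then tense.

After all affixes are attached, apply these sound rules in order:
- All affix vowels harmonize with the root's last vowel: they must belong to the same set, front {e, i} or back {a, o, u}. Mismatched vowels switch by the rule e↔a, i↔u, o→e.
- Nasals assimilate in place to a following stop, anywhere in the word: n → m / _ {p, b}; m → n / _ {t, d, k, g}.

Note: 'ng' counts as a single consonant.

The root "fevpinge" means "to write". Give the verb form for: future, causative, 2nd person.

efmiingfevpinge

Attach voice causative ung- → ungfevpinge.
Attach person 2nd person mu- → muungfevpinge.
Attach tense future af- → afmuungfevpinge.
Apply vowel harmony: afmuungfevpinge → efmiingfevpinge.
Nasal assimilation: no change.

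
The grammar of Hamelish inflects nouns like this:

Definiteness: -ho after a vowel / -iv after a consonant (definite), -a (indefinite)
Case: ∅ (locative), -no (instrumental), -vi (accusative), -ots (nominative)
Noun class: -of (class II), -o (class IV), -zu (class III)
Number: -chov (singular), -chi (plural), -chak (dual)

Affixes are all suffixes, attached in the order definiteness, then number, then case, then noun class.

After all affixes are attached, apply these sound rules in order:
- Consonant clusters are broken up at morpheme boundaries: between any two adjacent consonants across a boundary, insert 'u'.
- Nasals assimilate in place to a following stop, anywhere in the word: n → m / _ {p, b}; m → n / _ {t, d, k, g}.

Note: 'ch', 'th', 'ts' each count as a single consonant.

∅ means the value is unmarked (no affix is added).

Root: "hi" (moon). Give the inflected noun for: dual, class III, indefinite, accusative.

hiachakuvizu

Attach definiteness indefinite -a → hia.
Attach number dual -chak → hiachak.
Attach case accusative -vi → hiachakvi.
Attach noun class class III -zu → hiachakvizu.
Apply epenthesis: hiachakvizu → hiachakuvizu.
Nasal assimilation: no change.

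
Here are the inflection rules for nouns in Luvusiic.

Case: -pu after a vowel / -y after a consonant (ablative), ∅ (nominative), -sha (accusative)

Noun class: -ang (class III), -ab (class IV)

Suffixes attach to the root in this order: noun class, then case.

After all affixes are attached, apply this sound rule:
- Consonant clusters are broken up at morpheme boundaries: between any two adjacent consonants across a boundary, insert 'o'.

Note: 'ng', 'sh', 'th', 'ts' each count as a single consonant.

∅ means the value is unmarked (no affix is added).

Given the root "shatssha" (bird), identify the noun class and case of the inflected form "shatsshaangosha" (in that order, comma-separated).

Segment: shatssha-ang-sha.
noun class: -ang → class III.
case: -sha → accusative.

class III, accusative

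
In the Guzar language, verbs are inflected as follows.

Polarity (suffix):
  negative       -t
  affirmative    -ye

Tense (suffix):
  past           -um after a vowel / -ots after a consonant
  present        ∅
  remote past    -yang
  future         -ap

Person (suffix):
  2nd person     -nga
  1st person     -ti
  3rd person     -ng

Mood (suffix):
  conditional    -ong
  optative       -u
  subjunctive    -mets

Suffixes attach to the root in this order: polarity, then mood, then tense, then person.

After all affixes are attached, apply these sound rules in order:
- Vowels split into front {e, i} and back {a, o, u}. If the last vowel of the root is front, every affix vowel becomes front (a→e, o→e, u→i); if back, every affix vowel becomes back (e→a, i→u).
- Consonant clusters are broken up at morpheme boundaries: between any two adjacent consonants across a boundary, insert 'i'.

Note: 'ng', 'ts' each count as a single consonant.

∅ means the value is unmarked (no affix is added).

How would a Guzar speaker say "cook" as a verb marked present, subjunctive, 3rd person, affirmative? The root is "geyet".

Attach polarity affirmative -ye → geyetye.
Attach mood subjunctive -mets → geyetyemets.
tense = present: zero marking, form stays geyetyemets.
Attach person 3rd person -ng → geyetyemetsng.
Vowel harmony: no change.
Apply epenthesis: geyetyemetsng → geyetiyemetsing.

geyetiyemetsing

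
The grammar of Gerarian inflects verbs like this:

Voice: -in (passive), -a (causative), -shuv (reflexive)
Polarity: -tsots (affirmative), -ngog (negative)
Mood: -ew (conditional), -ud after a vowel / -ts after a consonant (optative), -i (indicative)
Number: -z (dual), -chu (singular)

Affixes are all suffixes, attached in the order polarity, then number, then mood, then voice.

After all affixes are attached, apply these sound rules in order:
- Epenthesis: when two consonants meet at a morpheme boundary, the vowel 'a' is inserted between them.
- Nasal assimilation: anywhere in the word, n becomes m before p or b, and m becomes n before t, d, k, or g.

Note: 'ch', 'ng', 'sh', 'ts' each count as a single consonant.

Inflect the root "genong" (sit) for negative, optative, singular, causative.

Attach polarity negative -ngog → genongngog.
Attach number singular -chu → genongngogchu.
Attach mood optative -ud (after vowel 'u') → genongngogchuud.
Attach voice causative -a → genongngogchuuda.
Apply epenthesis: genongngogchuuda → genongangogachuuda.
Nasal assimilation: no change.

genongangogachuuda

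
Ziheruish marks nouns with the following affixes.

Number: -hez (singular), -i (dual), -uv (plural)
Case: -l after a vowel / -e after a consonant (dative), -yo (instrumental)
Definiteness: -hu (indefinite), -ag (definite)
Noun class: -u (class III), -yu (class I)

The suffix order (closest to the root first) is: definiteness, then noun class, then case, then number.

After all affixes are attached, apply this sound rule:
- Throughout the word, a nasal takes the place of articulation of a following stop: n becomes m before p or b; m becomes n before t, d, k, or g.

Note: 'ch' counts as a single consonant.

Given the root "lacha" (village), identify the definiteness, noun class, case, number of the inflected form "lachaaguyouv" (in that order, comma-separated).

definite, class III, instrumental, plural

Segment: lacha-ag-u-yo-uv.
definiteness: -ag → definite.
noun class: -u → class III.
case: -yo → instrumental.
number: -uv → plural.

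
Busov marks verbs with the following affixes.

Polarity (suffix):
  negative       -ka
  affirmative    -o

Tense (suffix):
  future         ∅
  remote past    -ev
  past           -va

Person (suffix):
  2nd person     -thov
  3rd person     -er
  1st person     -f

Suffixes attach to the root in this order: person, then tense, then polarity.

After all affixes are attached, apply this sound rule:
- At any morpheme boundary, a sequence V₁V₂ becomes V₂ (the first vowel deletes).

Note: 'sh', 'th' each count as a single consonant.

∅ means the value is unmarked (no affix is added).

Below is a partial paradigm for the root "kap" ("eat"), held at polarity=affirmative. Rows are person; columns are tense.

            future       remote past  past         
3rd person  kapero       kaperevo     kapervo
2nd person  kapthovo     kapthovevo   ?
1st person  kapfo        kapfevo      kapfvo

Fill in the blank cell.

Attach person 2nd person -thov → kapthov.
Attach tense past -va → kapthovva.
Attach polarity affirmative -o → kapthovvao.
Apply vowel deletion: kapthovvao → kapthovvo.

kapthovvo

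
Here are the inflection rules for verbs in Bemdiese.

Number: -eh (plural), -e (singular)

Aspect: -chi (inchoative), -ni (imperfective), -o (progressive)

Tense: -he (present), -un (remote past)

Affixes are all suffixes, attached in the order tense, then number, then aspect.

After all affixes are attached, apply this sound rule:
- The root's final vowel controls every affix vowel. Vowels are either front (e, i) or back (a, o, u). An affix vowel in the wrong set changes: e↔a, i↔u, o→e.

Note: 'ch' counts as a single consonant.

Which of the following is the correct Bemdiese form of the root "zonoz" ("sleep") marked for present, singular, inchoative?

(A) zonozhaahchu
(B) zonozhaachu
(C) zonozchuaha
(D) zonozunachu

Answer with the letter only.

Attach tense present -he → zonozhe.
Attach number singular -e → zonozhee.
Attach aspect inchoative -chi → zonozheechi.
Apply vowel harmony: zonozheechi → zonozhaachu.
So the correct form is zonozhaachu, option (B).
(A) zonozhaahchu is wrong: it uses plural instead of singular for number.
(C) zonozchuaha is wrong: it has the affixes in the wrong order.
(D) zonozunachu is wrong: it uses remote past instead of present for tense.

B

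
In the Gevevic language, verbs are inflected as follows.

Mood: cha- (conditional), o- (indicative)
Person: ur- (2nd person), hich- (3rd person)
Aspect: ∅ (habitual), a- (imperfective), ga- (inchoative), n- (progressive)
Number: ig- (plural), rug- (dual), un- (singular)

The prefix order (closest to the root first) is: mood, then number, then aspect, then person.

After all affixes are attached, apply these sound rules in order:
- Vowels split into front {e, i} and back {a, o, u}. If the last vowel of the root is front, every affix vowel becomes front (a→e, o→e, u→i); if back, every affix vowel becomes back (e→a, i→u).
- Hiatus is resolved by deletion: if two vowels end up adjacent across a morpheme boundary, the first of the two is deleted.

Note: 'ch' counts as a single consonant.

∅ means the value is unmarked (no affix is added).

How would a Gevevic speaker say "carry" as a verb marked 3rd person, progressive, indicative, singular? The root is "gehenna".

Attach mood indicative o- → ogehenna.
Attach number singular un- → unogehenna.
Attach aspect progressive n- → nunogehenna.
Attach person 3rd person hich- → hichnunogehenna.
Apply vowel harmony: hichnunogehenna → huchnunogehenna.
Vowel deletion: no change.

huchnunogehenna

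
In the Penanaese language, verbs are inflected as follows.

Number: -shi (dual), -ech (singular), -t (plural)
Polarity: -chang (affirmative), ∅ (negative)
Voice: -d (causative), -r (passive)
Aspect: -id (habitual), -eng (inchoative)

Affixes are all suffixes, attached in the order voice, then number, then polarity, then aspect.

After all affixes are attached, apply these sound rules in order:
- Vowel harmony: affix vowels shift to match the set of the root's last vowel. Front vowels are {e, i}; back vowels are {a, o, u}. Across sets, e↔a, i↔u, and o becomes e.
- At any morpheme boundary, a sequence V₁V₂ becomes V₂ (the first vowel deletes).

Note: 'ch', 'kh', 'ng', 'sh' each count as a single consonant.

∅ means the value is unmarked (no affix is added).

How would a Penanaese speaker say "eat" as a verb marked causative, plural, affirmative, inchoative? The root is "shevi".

Attach voice causative -d → shevid.
Attach number plural -t → shevidt.
Attach polarity affirmative -chang → shevidtchang.
Attach aspect inchoative -eng → shevidtchangeng.
Apply vowel harmony: shevidtchangeng → shevidtchengeng.
Vowel deletion: no change.

shevidtchengeng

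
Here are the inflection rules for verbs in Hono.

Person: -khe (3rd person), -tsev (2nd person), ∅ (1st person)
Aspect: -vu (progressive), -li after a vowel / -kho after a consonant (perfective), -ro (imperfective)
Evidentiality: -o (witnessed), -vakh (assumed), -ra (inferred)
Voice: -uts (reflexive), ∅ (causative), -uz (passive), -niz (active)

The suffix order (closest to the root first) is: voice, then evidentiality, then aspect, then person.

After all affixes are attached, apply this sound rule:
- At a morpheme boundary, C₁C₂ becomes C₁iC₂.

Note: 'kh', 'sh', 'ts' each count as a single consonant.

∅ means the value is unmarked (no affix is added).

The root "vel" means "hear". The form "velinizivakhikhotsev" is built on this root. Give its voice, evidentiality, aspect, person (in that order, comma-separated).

Segment: vel-niz-vakh-kho-tsev.
voice: -niz → active.
evidentiality: -vakh → assumed.
aspect: -li/kho → perfective.
person: -tsev → 2nd person.

active, assumed, perfective, 2nd person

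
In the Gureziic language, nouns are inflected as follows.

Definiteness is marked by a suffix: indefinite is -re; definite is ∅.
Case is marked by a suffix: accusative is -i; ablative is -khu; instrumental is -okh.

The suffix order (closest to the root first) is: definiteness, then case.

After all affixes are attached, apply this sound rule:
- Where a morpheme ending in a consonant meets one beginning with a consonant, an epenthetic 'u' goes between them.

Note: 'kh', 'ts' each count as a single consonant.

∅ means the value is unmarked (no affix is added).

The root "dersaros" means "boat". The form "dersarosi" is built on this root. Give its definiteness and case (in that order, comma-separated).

Segment: dersaros-i.
definiteness: ∅ → definite.
case: -i → accusative.

definite, accusative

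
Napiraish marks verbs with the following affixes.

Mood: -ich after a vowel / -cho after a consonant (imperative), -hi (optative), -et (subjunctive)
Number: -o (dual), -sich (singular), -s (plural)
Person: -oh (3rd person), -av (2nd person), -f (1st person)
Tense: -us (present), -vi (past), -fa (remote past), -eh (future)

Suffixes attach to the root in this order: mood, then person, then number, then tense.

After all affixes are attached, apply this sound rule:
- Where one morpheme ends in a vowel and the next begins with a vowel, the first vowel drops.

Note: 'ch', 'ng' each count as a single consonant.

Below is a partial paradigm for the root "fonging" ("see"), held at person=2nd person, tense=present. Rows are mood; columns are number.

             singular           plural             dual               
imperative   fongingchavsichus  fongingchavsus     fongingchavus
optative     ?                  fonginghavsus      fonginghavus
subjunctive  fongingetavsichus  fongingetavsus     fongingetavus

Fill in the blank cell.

fonginghavsichus

Attach mood optative -hi → fonginghi.
Attach person 2nd person -av → fonginghiav.
Attach number singular -sich → fonginghiavsich.
Attach tense present -us → fonginghiavsichus.
Apply vowel deletion: fonginghiavsichus → fonginghavsichus.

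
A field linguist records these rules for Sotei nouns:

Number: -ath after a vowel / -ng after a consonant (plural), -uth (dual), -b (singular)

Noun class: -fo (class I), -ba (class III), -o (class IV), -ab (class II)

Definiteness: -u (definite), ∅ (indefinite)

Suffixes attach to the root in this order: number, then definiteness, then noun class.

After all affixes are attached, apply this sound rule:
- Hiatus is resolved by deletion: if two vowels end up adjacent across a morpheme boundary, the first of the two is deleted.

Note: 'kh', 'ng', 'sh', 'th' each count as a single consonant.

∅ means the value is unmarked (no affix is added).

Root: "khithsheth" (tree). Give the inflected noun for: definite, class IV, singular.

Attach number singular -b → khithshethb.
Attach definiteness definite -u → khithshethbu.
Attach noun class class IV -o → khithshethbuo.
Apply vowel deletion: khithshethbuo → khithshethbo.

khithshethbo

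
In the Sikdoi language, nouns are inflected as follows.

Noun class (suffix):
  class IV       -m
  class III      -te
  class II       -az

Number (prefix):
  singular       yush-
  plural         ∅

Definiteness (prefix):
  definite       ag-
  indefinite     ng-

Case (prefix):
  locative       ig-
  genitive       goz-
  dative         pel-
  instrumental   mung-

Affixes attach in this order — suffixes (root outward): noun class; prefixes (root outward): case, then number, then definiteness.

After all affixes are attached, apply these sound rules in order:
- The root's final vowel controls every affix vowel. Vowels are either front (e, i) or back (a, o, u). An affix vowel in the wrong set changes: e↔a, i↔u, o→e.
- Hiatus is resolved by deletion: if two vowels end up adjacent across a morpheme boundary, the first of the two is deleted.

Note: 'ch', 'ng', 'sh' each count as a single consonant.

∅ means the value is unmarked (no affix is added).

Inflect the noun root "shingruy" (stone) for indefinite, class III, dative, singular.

ngyushpalshingruyta

Attach noun class class III -te → shingruyte.
Attach case dative pel- → pelshingruyte.
Attach number singular yush- → yushpelshingruyte.
Attach definiteness indefinite ng- → ngyushpelshingruyte.
Apply vowel harmony: ngyushpelshingruyte → ngyushpalshingruyta.
Vowel deletion: no change.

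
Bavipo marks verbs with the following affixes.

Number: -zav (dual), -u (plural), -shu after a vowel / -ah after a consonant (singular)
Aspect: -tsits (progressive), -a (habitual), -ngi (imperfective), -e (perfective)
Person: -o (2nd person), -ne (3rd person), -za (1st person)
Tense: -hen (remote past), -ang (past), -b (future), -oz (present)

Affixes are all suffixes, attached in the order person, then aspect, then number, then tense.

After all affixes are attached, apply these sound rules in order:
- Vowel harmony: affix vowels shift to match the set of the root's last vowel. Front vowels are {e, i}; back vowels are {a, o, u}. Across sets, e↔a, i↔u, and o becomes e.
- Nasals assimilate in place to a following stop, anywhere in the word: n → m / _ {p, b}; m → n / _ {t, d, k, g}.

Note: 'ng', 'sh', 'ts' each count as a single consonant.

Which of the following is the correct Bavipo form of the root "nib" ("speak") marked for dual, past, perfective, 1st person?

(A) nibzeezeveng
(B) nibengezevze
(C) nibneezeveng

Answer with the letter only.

A

Attach person 1st person -za → nibza.
Attach aspect perfective -e → nibzae.
Attach number dual -zav → nibzaezav.
Attach tense past -ang → nibzaezavang.
Apply vowel harmony: nibzaezavang → nibzeezeveng.
Nasal assimilation: no change.
So the correct form is nibzeezeveng, option (A).
(C) nibneezeveng is wrong: it uses 3rd person instead of 1st person for person.
(B) nibengezevze is wrong: it has the affixes in the wrong order.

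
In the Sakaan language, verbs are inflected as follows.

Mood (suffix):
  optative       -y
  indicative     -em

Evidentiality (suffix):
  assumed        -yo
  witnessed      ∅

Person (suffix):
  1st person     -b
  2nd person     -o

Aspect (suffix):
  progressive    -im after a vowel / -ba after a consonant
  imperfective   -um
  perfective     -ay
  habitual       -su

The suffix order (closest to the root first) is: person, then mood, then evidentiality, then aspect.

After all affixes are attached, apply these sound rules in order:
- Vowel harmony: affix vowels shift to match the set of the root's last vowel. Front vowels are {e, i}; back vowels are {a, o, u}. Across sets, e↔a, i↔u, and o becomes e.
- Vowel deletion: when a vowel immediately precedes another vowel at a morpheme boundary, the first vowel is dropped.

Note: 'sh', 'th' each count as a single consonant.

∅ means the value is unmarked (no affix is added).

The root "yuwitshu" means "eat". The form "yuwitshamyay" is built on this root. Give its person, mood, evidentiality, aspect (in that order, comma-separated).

2nd person, indicative, assumed, perfective

Segment: yuwitshu-o-em-yo-ay.
person: -o → 2nd person.
mood: -em → indicative.
evidentiality: -yo → assumed.
aspect: -ay → perfective.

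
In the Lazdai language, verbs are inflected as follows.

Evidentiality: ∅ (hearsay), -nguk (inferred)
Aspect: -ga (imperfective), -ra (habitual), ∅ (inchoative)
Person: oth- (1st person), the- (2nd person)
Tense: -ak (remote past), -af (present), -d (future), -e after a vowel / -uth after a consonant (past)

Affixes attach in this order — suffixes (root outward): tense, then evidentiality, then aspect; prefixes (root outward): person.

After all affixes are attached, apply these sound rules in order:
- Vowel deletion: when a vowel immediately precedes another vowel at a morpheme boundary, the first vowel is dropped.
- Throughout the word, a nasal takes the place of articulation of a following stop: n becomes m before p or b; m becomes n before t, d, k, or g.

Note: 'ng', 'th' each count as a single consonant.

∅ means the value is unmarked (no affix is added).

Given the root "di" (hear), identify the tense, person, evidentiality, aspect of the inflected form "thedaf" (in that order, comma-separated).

Segment: the-di-af.
tense: -af → present.
person: the- → 2nd person.
evidentiality: ∅ → hearsay.
aspect: ∅ → inchoative.

present, 2nd person, hearsay, inchoative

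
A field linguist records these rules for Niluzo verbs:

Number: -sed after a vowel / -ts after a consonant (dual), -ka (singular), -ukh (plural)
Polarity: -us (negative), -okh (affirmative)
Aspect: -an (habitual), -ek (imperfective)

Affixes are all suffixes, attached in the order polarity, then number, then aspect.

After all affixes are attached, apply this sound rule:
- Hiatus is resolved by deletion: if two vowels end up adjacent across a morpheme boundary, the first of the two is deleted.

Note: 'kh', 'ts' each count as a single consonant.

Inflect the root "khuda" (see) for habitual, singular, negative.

khuduskan

Attach polarity negative -us → khudaus.
Attach number singular -ka → khudauska.
Attach aspect habitual -an → khudauskaan.
Apply vowel deletion: khudauskaan → khuduskan.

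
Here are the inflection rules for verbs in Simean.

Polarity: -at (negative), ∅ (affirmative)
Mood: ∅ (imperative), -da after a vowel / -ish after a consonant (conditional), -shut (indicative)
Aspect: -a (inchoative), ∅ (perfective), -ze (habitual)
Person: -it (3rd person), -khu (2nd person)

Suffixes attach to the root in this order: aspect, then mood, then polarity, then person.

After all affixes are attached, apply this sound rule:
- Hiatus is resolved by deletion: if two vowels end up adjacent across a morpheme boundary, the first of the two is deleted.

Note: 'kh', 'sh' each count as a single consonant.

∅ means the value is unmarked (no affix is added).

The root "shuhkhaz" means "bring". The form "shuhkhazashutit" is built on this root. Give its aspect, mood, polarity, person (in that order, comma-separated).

Segment: shuhkhaz-a-shut-it.
aspect: -a → inchoative.
mood: -shut → indicative.
polarity: ∅ → affirmative.
person: -it → 3rd person.

inchoative, indicative, affirmative, 3rd person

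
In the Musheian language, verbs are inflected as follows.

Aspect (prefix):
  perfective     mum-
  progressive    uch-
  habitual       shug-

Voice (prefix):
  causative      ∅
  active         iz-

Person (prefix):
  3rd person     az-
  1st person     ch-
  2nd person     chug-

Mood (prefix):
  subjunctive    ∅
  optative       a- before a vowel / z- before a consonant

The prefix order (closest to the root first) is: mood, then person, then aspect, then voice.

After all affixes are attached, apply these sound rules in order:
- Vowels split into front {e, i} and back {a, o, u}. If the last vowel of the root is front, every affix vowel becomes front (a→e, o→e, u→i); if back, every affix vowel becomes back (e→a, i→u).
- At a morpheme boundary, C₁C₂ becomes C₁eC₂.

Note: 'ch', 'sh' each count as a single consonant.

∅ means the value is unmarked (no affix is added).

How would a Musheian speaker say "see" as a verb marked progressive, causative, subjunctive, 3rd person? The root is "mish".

mood = subjunctive: zero marking, form stays mish.
Attach person 3rd person az- → azmish.
Attach aspect progressive uch- → uchazmish.
voice = causative: zero marking, form stays uchazmish.
Apply vowel harmony: uchazmish → ichezmish.
Apply epenthesis: ichezmish → ichezemish.

ichezemish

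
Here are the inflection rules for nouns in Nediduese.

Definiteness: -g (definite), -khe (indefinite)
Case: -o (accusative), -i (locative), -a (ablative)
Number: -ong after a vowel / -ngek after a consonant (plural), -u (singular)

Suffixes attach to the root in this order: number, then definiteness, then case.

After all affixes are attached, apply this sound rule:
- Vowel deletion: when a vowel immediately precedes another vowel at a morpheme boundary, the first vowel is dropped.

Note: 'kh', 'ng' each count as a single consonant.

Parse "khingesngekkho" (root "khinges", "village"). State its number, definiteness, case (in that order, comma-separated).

plural, indefinite, accusative

Segment: khinges-ngek-khe-o.
number: -ong/ngek → plural.
definiteness: -khe → indefinite.
case: -o → accusative.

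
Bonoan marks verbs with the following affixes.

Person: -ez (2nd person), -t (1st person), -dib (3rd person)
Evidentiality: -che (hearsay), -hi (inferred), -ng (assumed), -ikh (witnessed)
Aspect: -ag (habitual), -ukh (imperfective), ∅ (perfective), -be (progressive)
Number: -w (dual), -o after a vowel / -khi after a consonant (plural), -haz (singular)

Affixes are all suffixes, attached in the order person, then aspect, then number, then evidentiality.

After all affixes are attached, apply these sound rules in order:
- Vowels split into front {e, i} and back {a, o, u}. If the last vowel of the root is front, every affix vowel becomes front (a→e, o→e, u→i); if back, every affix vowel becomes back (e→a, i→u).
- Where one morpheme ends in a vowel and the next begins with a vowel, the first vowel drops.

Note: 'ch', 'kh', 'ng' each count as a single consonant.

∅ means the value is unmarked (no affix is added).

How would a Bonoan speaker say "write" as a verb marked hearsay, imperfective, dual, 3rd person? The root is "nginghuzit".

nginghuzitdibikhwche

Attach person 3rd person -dib → nginghuzitdib.
Attach aspect imperfective -ukh → nginghuzitdibukh.
Attach number dual -w → nginghuzitdibukhw.
Attach evidentiality hearsay -che → nginghuzitdibukhwche.
Apply vowel harmony: nginghuzitdibukhwche → nginghuzitdibikhwche.
Vowel deletion: no change.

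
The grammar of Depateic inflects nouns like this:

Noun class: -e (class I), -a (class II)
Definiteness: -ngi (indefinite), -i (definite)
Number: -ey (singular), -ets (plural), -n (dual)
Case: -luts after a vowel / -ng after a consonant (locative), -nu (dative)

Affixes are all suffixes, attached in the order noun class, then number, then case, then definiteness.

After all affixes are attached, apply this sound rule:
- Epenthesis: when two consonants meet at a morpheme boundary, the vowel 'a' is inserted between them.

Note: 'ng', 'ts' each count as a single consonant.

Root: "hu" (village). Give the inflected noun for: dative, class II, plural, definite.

huaetsanui

Attach noun class class II -a → hua.
Attach number plural -ets → huaets.
Attach case dative -nu → huaetsnu.
Attach definiteness definite -i → huaetsnui.
Apply epenthesis: huaetsnui → huaetsanui.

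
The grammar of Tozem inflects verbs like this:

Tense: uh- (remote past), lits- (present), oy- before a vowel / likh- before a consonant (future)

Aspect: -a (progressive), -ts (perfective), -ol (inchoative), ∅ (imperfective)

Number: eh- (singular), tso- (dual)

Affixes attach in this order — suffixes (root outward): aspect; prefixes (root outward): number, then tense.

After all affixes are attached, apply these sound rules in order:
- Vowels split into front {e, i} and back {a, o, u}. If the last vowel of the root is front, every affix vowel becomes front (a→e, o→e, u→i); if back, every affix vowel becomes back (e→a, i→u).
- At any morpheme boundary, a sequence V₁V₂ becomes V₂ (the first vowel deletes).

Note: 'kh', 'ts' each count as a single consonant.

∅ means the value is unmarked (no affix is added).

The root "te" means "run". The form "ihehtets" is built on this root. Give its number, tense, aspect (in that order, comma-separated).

singular, remote past, perfective

Segment: uh-eh-te-ts.
number: eh- → singular.
tense: uh- → remote past.
aspect: -ts → perfective.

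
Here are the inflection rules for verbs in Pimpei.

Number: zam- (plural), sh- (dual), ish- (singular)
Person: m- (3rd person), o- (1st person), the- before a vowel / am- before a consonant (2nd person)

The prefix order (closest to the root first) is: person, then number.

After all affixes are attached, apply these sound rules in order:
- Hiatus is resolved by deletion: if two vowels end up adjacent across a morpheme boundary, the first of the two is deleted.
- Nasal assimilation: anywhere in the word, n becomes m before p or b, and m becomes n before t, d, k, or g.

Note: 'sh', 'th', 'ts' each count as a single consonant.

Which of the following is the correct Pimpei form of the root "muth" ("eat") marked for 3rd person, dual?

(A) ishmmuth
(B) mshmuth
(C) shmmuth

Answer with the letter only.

C

Attach person 3rd person m- → mmuth.
Attach number dual sh- → shmmuth.
Vowel deletion: no change.
Nasal assimilation: no change.
So the correct form is shmmuth, option (C).
(A) ishmmuth is wrong: it uses singular instead of dual for number.
(B) mshmuth is wrong: it has the affixes in the wrong order.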